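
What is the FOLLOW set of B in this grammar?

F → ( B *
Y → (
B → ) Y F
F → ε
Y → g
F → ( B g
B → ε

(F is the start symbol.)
To compute FOLLOW(B), find every occurrence of B on a right-hand side N → α B β: add FIRST(β) \ {ε}, and if β is empty or nullable also add FOLLOW(N). Iterate to a fixed point.

In F → ( B *: B is followed by '*', add FIRST('*') \ {ε} = { '*' }
In F → ( B g: B is followed by g, add FIRST(g) \ {ε} = { 'g' }

Taking the union: FOLLOW(B) = { '*', 'g' }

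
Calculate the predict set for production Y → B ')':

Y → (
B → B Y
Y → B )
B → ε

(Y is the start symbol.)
{ '(', ')' }

PREDICT(Y → B ')') = (FIRST(RHS) \ {ε}) ∪ (FOLLOW(Y) if ε ∈ FIRST(RHS), i.e. RHS ⇒* ε)
FIRST(B) = { '(', ')', ε }
FIRST(B ')') = { '(', ')' }
ε ∉ FIRST(B ')'), so FOLLOW(Y) is not added.
PREDICT(Y → B ')') = { '(', ')' }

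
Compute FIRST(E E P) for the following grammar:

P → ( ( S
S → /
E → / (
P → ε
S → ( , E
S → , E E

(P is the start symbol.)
{ '/' }

FIRST sets of the non-terminals involved (from the grammar, by fixed-point iteration):
  FIRST(E) = { '/' }

To compute FIRST(E E P), process the symbols left to right:
Symbol E is a non-terminal. Add FIRST(E) \ {ε} = { '/' }
E is not nullable (ε ∉ FIRST(E)), so stop here.
FIRST(E E P) = { '/' }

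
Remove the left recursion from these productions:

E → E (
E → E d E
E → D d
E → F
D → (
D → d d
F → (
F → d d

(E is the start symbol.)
E → D d E'
E → F E'
E' → ( E'
E' → d E E'
E' → ε
D → (
D → d d
F → (
F → d d

E is directly left-recursive. The standard transformation for
  A → A α₁ | ... | A α_m | β₁ | ... | β_n
is
  A  → β₁ A' | ... | β_n A'
  A' → α₁ A' | ... | α_m A' | ε

E → D d becomes E → D d E'
E → F becomes E → F E'
E → E ( becomes E' → ( E'
E → E d E becomes E' → d E E'
Add E' → ε

Productions for other non-terminals are unchanged:
  D → (
  D → d d
  F → (
  F → d d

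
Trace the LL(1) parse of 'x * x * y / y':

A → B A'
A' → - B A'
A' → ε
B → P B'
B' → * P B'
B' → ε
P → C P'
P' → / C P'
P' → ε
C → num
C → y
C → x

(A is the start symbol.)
LL(1) parsing maintains a stack (initially the start symbol over $) and the input. At each step: if the stack top is a terminal, match it against the current input token; if it is a non-terminal N, replace it with the RHS of M[N, lookahead] (the unique production whose predict set contains the lookahead).

Stack is shown with the top on the left.

Stack           Input            Action
---------------------------------------
A $             x * x * y / y $  output A → B A'
B A' $          x * x * y / y $  output B → P B'
P B' A' $       x * x * y / y $  output P → C P'
C P' B' A' $    x * x * y / y $  output C → x
x P' B' A' $    x * x * y / y $  match 'x'
P' B' A' $      * x * y / y $    output P' → ε
B' A' $         * x * y / y $    output B' → * P B'
* P B' A' $     * x * y / y $    match '*'
P B' A' $       x * y / y $      output P → C P'
C P' B' A' $    x * y / y $      output C → x
x P' B' A' $    x * y / y $      match 'x'
P' B' A' $      * y / y $        output P' → ε
B' A' $         * y / y $        output B' → * P B'
* P B' A' $     * y / y $        match '*'
P B' A' $       y / y $          output P → C P'
C P' B' A' $    y / y $          output C → y
y P' B' A' $    y / y $          match 'y'
P' B' A' $      / y $            output P' → / C P'
/ C P' B' A' $  / y $            match '/'
C P' B' A' $    y $              output C → y
y P' B' A' $    y $              match 'y'
P' B' A' $      $                output P' → ε
B' A' $         $                output B' → ε
A' $            $                output A' → ε
$               $                accept

The string is accepted.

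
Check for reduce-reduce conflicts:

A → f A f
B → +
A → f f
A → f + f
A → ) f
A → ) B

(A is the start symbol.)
No reduce-reduce conflicts

A reduce-reduce conflict occurs when an LR(0) state has two complete items [A → α .] and [B → β .] — both call for a reduction, and with no lookahead the parser cannot choose between them.

Augment with A' → A and build the canonical LR(0) collection (I0 = CLOSURE({[A' → . A]}), then GOTO on every symbol after a dot until no new states appear). It has 12 states:
  I0: { [A → . ) B], [A → . ) f], [A → . f + f], [A → . f A f], [A → . f f], [A' → . A] }  — shift
  I1: { [A → ) . B], [A → ) . f], [B → . +] }  — shift
  I2: { [A' → A .] }  — accept
  I3: { [A → . ) B], [A → . ) f], [A → . f + f], [A → . f A f], [A → . f f], [A → f . + f], [A → f . A f], [A → f . f] }  — shift
  I4: { [A → f + . f] }  — shift
  I5: { [A → f A . f] }  — shift
  I6: { [A → . ) B], [A → . ) f], [A → . f + f], [A → . f A f], [A → . f f], [A → f . + f], [A → f . A f], [A → f . f], [A → f f .] }  — shift, reduce
  I7: { [A → f A f .] }  — reduce
  I8: { [A → f + f .] }  — reduce
  I9: { [B → + .] }  — reduce
  I10: { [A → ) B .] }  — reduce
  I11: { [A → ) f .] }  — reduce

No state contains more than one complete item.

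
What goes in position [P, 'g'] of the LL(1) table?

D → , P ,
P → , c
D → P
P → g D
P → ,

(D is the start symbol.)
P → g D

To find M[P, 'g'], we find productions for P where 'g' is in the predict set (PREDICT(N → α) = (FIRST(α) \ {ε}) ∪ (FOLLOW(N) if α ⇒* ε)).

P → , c: PREDICT = { ',' }
P → g D: PREDICT = { 'g' }
  'g' is in predict set, so this production goes in M[P, 'g']
P → ,: PREDICT = { ',' }

M[P, 'g'] = P → g D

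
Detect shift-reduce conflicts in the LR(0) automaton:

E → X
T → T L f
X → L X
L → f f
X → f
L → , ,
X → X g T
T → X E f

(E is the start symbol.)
Yes — I4: [E → X .] vs [X → X . g T]; I5: [X → f .] vs [L → f . f]; I8: [X → X g T .] vs [L → . , ,]; I15: [X → L X .] vs [X → X . g T]

A shift-reduce conflict occurs when an LR(0) state has both:
  - a complete (reduce) item [A → α .] (dot at the end), and
  - a shift item [B → β . c γ] (dot before a terminal).

Augment with E' → E and build the canonical LR(0) collection (I0 = CLOSURE({[E' → . E]}), then GOTO on every symbol after a dot until no new states appear). It has 17 states:
  I0: { [E → . X], [E' → . E], [L → . , ,], [L → . f f], [X → . L X], [X → . X g T], [X → . f] }  — shift
  I1: { [L → , . ,] }  — shift
  I2: { [E' → E .] }  — accept
  I3: { [L → . , ,], [L → . f f], [X → . L X], [X → . X g T], [X → . f], [X → L . X] }  — shift
  I4: { [E → X .], [X → X . g T] }  — shift, reduce
  I5: { [L → f . f], [X → f .] }  — shift, reduce
  I6: { [L → f f .] }  — reduce
  I7: { [L → . , ,], [L → . f f], [T → . T L f], [T → . X E f], [X → . L X], [X → . X g T], [X → . f], [X → X g . T] }  — shift
  I8: { [L → . , ,], [L → . f f], [T → T . L f], [X → X g T .] }  — shift, reduce
  I9: { [E → . X], [L → . , ,], [L → . f f], [T → X . E f], [X → . L X], [X → . X g T], [X → . f], [X → X . g T] }  — shift
  I10: { [T → X E . f] }  — shift
  I11: { [T → X E f .] }  — reduce
  I12: { [T → T L . f] }  — shift
  I13: { [L → f . f] }  — shift
  I14: { [T → T L f .] }  — reduce
  I15: { [X → L X .], [X → X . g T] }  — shift, reduce
  I16: { [L → , , .] }  — reduce

I4 contains reduce item [E → X .] and shift item [X → X . g T] — shift-reduce conflict.
I5 contains reduce item [X → f .] and shift item [L → f . f] — shift-reduce conflict.
I8 contains reduce item [X → X g T .] and shift items [L → . , ,], [L → . f f] — shift-reduce conflict.
I15 contains reduce item [X → L X .] and shift item [X → X . g T] — shift-reduce conflict.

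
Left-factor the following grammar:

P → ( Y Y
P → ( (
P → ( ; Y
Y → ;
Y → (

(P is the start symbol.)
Left-factoring transforms A → αβ₁ | αβ₂ into A → αA' and A' → β₁ | β₂
(α is the longest common prefix among the alternatives). Repeat until
no nonterminal has two alternatives with a common prefix.

Round 1: P has alternatives sharing prefix '('. Introduce P': P → ( P'
  Add: P' → Y Y
  Add: P' → (
  Add: P' → ; Y

No remaining common prefixes — done.

Resulting grammar:
P → ( P'
P' → Y Y
P' → (
P' → ; Y
Y → ;
Y → (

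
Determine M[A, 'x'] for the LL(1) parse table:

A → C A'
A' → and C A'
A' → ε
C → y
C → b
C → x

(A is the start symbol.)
A → C A'

To find M[A, 'x'], we find productions for A where 'x' is in the predict set (PREDICT(N → α) = (FIRST(α) \ {ε}) ∪ (FOLLOW(N) if α ⇒* ε)).

Relevant sets:
  FIRST(C) = { 'b', 'x', 'y' }

A → C A': PREDICT = { 'b', 'x', 'y' }
  'x' is in predict set, so this production goes in M[A, 'x']

M[A, 'x'] = A → C A'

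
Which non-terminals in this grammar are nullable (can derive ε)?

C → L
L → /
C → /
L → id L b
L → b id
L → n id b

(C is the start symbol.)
None

There are no ε-productions, so no non-terminal can derive ε.
No non-terminals are nullable.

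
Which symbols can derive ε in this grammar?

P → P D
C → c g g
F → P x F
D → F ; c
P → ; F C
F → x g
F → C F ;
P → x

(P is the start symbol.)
There are no ε-productions, so no non-terminal can derive ε.
No non-terminals are nullable.

Answer: None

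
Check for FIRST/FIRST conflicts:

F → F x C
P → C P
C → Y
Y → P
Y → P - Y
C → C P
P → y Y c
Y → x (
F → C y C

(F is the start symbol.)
Yes. F → F x C / F → C y C on { 'x', 'y' }; P → C P / P → y Y c on { 'y' }; C → Y / C → C P on { 'x', 'y' }; Y → P / Y → P '-' Y on { 'x', 'y' }; Y → P / Y → x '(' on { 'x' }; Y → P '-' Y / Y → x '(' on { 'x' }

A FIRST/FIRST conflict occurs when two productions N → α and N → β for the same non-terminal have FIRST(α) ∩ FIRST(β) ≠ ∅ (with ε ∈ FIRST of a nullable right-hand side, so two nullable alternatives also conflict).

FIRST sets of the non-terminals at (or reachable through a nullable prefix from) the front of some alternative:
  FIRST(F) = { 'x', 'y' }
  FIRST(C) = { 'x', 'y' }
  FIRST(Y) = { 'x', 'y' }
  FIRST(P) = { 'x', 'y' }

Productions for F:
  F → F x C: FIRST = { 'x', 'y' }
  F → C y C: FIRST = { 'x', 'y' }
Productions for P:
  P → C P: FIRST = { 'x', 'y' }
  P → y Y c: FIRST = { 'y' }
Productions for C:
  C → Y: FIRST = { 'x', 'y' }
  C → C P: FIRST = { 'x', 'y' }
Productions for Y:
  Y → P: FIRST = { 'x', 'y' }
  Y → P - Y: FIRST = { 'x', 'y' }
  Y → x (: FIRST = { 'x' }

Conflict for F: F → F x C and F → C y C
  Overlap: { 'x', 'y' }
Conflict for P: P → C P and P → y Y c
  Overlap: { 'y' }
Conflict for C: C → Y and C → C P
  Overlap: { 'x', 'y' }
Conflict for Y: Y → P and Y → P - Y
  Overlap: { 'x', 'y' }
Conflict for Y: Y → P and Y → x (
  Overlap: { 'x' }
Conflict for Y: Y → P - Y and Y → x (
  Overlap: { 'x' }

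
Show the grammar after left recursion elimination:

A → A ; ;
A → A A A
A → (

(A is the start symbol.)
A → ( A'
A' → ; ; A'
A' → A A A'
A' → ε

A is directly left-recursive. The standard transformation for
  A → A α₁ | ... | A α_m | β₁ | ... | β_n
is
  A  → β₁ A' | ... | β_n A'
  A' → α₁ A' | ... | α_m A' | ε

A → ( becomes A → ( A'
A → A ; ; becomes A' → ; ; A'
A → A A A becomes A' → A A A'
Add A' → ε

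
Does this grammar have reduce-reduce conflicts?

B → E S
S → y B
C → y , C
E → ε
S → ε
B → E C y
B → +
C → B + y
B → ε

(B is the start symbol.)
A reduce-reduce conflict occurs when an LR(0) state has two complete items [A → α .] and [B → β .] — both call for a reduction, and with no lookahead the parser cannot choose between them.

Augment with B' → B and build the canonical LR(0) collection (I0 = CLOSURE({[B' → . B]}), then GOTO on every symbol after a dot until no new states appear). It has 15 states:
  I0: { [B → . +], [B → . E C y], [B → . E S], [B → .], [B' → . B], [E → .] }  — shift, 2 reduces
  I1: { [B → + .] }  — reduce
  I2: { [B' → B .] }  — accept
  I3: { [B → . +], [B → . E C y], [B → . E S], [B → .], [B → E . C y], [B → E . S], [C → . B + y], [C → . y , C], [E → .], [S → . y B], [S → .] }  — shift, 3 reduces
  I4: { [C → B . + y] }  — shift
  I5: { [B → E C . y] }  — shift
  I6: { [B → E S .] }  — reduce
  I7: { [B → . +], [B → . E C y], [B → . E S], [B → .], [C → y . , C], [E → .], [S → y . B] }  — shift, 2 reduces
  I8: { [B → . +], [B → . E C y], [B → . E S], [B → .], [C → . B + y], [C → . y , C], [C → y , . C], [E → .] }  — shift, 2 reduces
  I9: { [S → y B .] }  — reduce
  I10: { [C → y , C .] }  — reduce
  I11: { [C → y . , C] }  — shift
  I12: { [B → E C y .] }  — reduce
  I13: { [C → B + . y] }  — shift
  I14: { [C → B + y .] }  — reduce

I0 contains complete items [B → .], [E → .] — reduce-reduce conflict.
I3 contains complete items [B → .], [E → .], [S → .] — reduce-reduce conflict.
I7 contains complete items [B → .], [E → .] — reduce-reduce conflict.
I8 contains complete items [B → .], [E → .] — reduce-reduce conflict.

Answer: Yes — I0: [B → .] vs [E → .]; I3: [B → .] vs [E → .]; I7: [B → .] vs [E → .]; I8: [B → .] vs [E → .]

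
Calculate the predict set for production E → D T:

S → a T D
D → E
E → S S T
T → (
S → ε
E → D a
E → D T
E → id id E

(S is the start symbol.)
{ '(', 'a', 'id' }

PREDICT(E → D T) = (FIRST(RHS) \ {ε}) ∪ (FOLLOW(E) if ε ∈ FIRST(RHS), i.e. RHS ⇒* ε)
FIRST(D) = { '(', 'a', 'id' }
FIRST(D T) = { '(', 'a', 'id' }
ε ∉ FIRST(D T), so FOLLOW(E) is not added.
PREDICT(E → D T) = { '(', 'a', 'id' }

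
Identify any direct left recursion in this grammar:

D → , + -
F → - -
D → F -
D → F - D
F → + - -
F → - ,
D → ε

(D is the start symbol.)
No direct left recursion

D → , + -: starts with ','
F → - -: starts with '-'
D → F -: starts with F
D → F - D: starts with F
F → + - -: starts with '+'
F → - ,: starts with '-'
D → ε: starts with ε

No direct left recursion found.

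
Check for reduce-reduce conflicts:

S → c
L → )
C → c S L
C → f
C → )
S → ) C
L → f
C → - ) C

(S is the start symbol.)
No reduce-reduce conflicts

A reduce-reduce conflict occurs when an LR(0) state has two complete items [A → α .] and [B → β .] — both call for a reduction, and with no lookahead the parser cannot choose between them.

Augment with S' → S and build the canonical LR(0) collection (I0 = CLOSURE({[S' → . S]}), then GOTO on every symbol after a dot until no new states appear). It has 15 states:
  I0: { [S → . ) C], [S → . c], [S' → . S] }  — shift
  I1: { [C → . )], [C → . - ) C], [C → . c S L], [C → . f], [S → ) . C] }  — shift
  I2: { [S' → S .] }  — accept
  I3: { [S → c .] }  — reduce
  I4: { [C → ) .] }  — reduce
  I5: { [C → - . ) C] }  — shift
  I6: { [S → ) C .] }  — reduce
  I7: { [C → c . S L], [S → . ) C], [S → . c] }  — shift
  I8: { [C → f .] }  — reduce
  I9: { [C → c S . L], [L → . )], [L → . f] }  — shift
  I10: { [L → ) .] }  — reduce
  I11: { [C → c S L .] }  — reduce
  I12: { [L → f .] }  — reduce
  I13: { [C → - ) . C], [C → . )], [C → . - ) C], [C → . c S L], [C → . f] }  — shift
  I14: { [C → - ) C .] }  — reduce

No state contains more than one complete item.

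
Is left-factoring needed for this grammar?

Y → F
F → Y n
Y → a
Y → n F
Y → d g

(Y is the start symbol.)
Left-factoring is needed when two productions for the same non-terminal
share a common prefix on the right-hand side.

Productions for Y:
  Y → F
  Y → a
  Y → n F
  Y → d g

No common prefixes found.

Answer: No, left-factoring is not needed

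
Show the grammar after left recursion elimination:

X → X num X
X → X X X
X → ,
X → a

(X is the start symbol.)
X is directly left-recursive. The standard transformation for
  A → A α₁ | ... | A α_m | β₁ | ... | β_n
is
  A  → β₁ A' | ... | β_n A'
  A' → α₁ A' | ... | α_m A' | ε

X → , becomes X → , X'
X → a becomes X → a X'
X → X num X becomes X' → num X X'
X → X X X becomes X' → X X X'
Add X' → ε

Resulting grammar:
X → , X'
X → a X'
X' → num X X'
X' → X X X'
X' → ε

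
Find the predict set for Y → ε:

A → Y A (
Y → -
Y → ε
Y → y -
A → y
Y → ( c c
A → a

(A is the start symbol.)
PREDICT(Y → ε) = (FIRST(RHS) \ {ε}) ∪ (FOLLOW(Y) if ε ∈ FIRST(RHS), i.e. RHS ⇒* ε)
The right-hand side is ε (FIRST(ε) = { ε }), so the predict set is FOLLOW(Y) = { '(', '-', 'a', 'y' }
PREDICT(Y → ε) = { '(', '-', 'a', 'y' }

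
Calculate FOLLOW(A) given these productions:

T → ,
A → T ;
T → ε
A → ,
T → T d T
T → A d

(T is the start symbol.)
To compute FOLLOW(A), find every occurrence of A on a right-hand side N → α A β: add FIRST(β) \ {ε}, and if β is empty or nullable also add FOLLOW(N). Iterate to a fixed point.

In T → A d: A is followed by d, add FIRST(d) \ {ε} = { 'd' }

Taking the union: FOLLOW(A) = { 'd' }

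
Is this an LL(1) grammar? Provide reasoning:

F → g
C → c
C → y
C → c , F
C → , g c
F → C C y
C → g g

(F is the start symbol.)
A grammar is LL(1) if for each non-terminal N with multiple productions, the predict sets of those productions are pairwise disjoint, where PREDICT(N → α) = (FIRST(α) \ {ε}) ∪ (FOLLOW(N) if α ⇒* ε).

Relevant sets:
  FIRST(C) = { ',', 'c', 'g', 'y' }

For F:
  PREDICT(F → g) = { 'g' }
  PREDICT(F → C C y) = { ',', 'c', 'g', 'y' }
For C:
  PREDICT(C → c) = { 'c' }
  PREDICT(C → y) = { 'y' }
  PREDICT(C → c ',' F) = { 'c' }
  PREDICT(C → ',' g c) = { ',' }
  PREDICT(C → g g) = { 'g' }

Conflict found: Predict set conflict for F: { 'g' }
The grammar is NOT LL(1).

Answer: No. Predict set conflict for F: { 'g' }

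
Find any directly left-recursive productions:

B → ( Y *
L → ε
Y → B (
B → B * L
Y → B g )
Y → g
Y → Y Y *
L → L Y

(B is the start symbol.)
Yes, B, Y, L are left-recursive

Direct left recursion occurs when N → N α for some non-terminal N (the right-hand side begins with the left-hand side itself).

B → ( Y *: starts with '('
L → ε: starts with ε
Y → B (: starts with B
B → B * L: LEFT RECURSIVE (starts with B)
Y → B g ): starts with B
Y → g: starts with g
Y → Y Y *: LEFT RECURSIVE (starts with Y)
L → L Y: LEFT RECURSIVE (starts with L)

The grammar has direct left recursion on: B, Y, L.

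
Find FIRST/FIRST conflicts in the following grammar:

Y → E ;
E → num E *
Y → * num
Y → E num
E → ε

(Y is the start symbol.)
A FIRST/FIRST conflict occurs when two productions N → α and N → β for the same non-terminal have FIRST(α) ∩ FIRST(β) ≠ ∅ (with ε ∈ FIRST of a nullable right-hand side, so two nullable alternatives also conflict).

FIRST sets of the non-terminals at (or reachable through a nullable prefix from) the front of some alternative:
  FIRST(E) = { 'num', ε }

Productions for Y:
  Y → E ;: FIRST = { ';', 'num' }
  Y → * num: FIRST = { '*' }
  Y → E num: FIRST = { 'num' }
Productions for E:
  E → num E *: FIRST = { 'num' }
  E → ε: FIRST = { ε }

Conflict for Y: Y → E ; and Y → E num
  Overlap: { 'num' }

Answer: Yes. Y → E ';' / Y → E num on { 'num' }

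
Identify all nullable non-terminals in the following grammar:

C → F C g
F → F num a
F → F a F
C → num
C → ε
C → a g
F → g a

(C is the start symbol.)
{ 'C' }

ε-productions: C → ε
So C is immediately nullable.
No further non-terminal can be added: every production for the remaining non-terminals contains a terminal or a non-nullable non-terminal.
Nullable = { 'C' }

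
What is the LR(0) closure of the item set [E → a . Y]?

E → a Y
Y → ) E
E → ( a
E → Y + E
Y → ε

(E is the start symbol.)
To compute CLOSURE, for each item [A → α.Bβ] where B is a non-terminal, add [B → .γ] for all productions B → γ; repeat for the newly added items until nothing changes.

Start with: [E → a . Y]
  [E → a . Y] has the dot before Y: add [Y → . ) E], [Y → .]
No further items can be added.

CLOSURE = { [E → a . Y], [Y → . ) E], [Y → .] }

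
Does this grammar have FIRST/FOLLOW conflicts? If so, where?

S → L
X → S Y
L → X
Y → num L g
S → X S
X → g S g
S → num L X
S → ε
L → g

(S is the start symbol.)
Yes. S → L with FOLLOW(S) on { 'g', 'num' }; S → X S with FOLLOW(S) on { 'g', 'num' }; S → num L X with FOLLOW(S) on { 'num' }

A FIRST/FOLLOW conflict occurs when a non-terminal N has a nullable alternative N → β (β ⇒* ε) and another alternative N → α with FIRST(α) ∩ FOLLOW(N) ≠ ∅: on such a lookahead the parser cannot decide between expanding α and letting N vanish via β.

Nullable non-terminals: S.
FIRST sets used below: FIRST(L) = { 'g', 'num' }, FIRST(X) = { 'g', 'num' }

S: nullable alternative(s) S → ε; FOLLOW(S) = { $, 'g', 'num' }
  S → L: FIRST \ {ε} = { 'g', 'num' } — overlaps FOLLOW(S) on { 'g', 'num' }: CONFLICT
  S → X S: FIRST \ {ε} = { 'g', 'num' } — overlaps FOLLOW(S) on { 'g', 'num' }: CONFLICT
  S → num L X: FIRST \ {ε} = { 'num' } — overlaps FOLLOW(S) on { 'num' }: CONFLICT
  S → ε: FIRST \ {ε} = { } — this is the only nullable alternative, skip

L, X, Y have no nullable alternative, so no FIRST/FOLLOW check is needed there.

So the grammar has 3 FIRST/FOLLOW conflicts (marked CONFLICT above).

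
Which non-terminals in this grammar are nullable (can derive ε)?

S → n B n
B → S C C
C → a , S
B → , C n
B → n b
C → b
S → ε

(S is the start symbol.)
{ 'S' }

A non-terminal is nullable if it can derive ε (the empty string): either it has an ε-production, or it has a production whose right-hand side consists entirely of nullable non-terminals.

ε-productions: S → ε
So S is immediately nullable.
No further non-terminal can be added: every production for the remaining non-terminals contains a terminal or a non-nullable non-terminal.
Nullable = { 'S' }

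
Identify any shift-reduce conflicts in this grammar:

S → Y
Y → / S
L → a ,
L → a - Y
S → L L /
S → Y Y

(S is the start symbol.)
Yes — I4: [S → Y .] vs [Y → . / S]

Augment with S' → S and build the canonical LR(0) collection (I0 = CLOSURE({[S' → . S]}), then GOTO on every symbol after a dot until no new states appear). It has 13 states:
  I0: { [L → . a ,], [L → . a - Y], [S → . L L /], [S → . Y Y], [S → . Y], [S' → . S], [Y → . / S] }  — shift
  I1: { [L → . a ,], [L → . a - Y], [S → . L L /], [S → . Y Y], [S → . Y], [Y → . / S], [Y → / . S] }  — shift
  I2: { [L → . a ,], [L → . a - Y], [S → L . L /] }  — shift
  I3: { [S' → S .] }  — accept
  I4: { [S → Y . Y], [S → Y .], [Y → . / S] }  — shift, reduce
  I5: { [L → a . ,], [L → a . - Y] }  — shift
  I6: { [L → a , .] }  — reduce
  I7: { [L → a - . Y], [Y → . / S] }  — shift
  I8: { [L → a - Y .] }  — reduce
  I9: { [S → Y Y .] }  — reduce
  I10: { [S → L L . /] }  — shift
  I11: { [S → L L / .] }  — reduce
  I12: { [Y → / S .] }  — reduce

I4 contains reduce item [S → Y .] and shift item [Y → . / S] — shift-reduce conflict.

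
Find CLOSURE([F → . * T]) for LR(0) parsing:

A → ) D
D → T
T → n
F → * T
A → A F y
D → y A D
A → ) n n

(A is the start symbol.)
{ [F → . * T] }

Start with: [F → . * T]
The dot precedes the terminal '*', so nothing is added.

CLOSURE = { [F → . * T] }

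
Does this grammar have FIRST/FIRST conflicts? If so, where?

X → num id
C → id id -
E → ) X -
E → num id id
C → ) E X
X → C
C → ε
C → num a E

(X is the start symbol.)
Yes. X → num id / X → C on { 'num' }

A FIRST/FIRST conflict occurs when two productions N → α and N → β for the same non-terminal have FIRST(α) ∩ FIRST(β) ≠ ∅ (with ε ∈ FIRST of a nullable right-hand side, so two nullable alternatives also conflict).

FIRST sets of the non-terminals at (or reachable through a nullable prefix from) the front of some alternative:
  FIRST(C) = { ')', 'id', 'num', ε }

Productions for X:
  X → num id: FIRST = { 'num' }
  X → C: FIRST = { ')', 'id', 'num', ε }
Productions for C:
  C → id id -: FIRST = { 'id' }
  C → ) E X: FIRST = { ')' }
  C → ε: FIRST = { ε }
  C → num a E: FIRST = { 'num' }
Productions for E:
  E → ) X -: FIRST = { ')' }
  E → num id id: FIRST = { 'num' }

Conflict for X: X → num id and X → C
  Overlap: { 'num' }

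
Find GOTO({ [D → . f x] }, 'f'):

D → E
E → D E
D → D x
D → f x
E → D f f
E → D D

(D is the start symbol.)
{ [D → f . x] }

GOTO(I, 'f') = CLOSURE({ [A → αX.β] : [A → α.Xβ] ∈ I, X = 'f' })

Items with dot before 'f', with the dot advanced:
  [D → . f x] → [D → f . x]
Closure adds nothing (no advanced item has the dot before a non-terminal).

GOTO = { [D → f . x] }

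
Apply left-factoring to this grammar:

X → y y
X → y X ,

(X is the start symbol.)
Left-factoring transforms A → αβ₁ | αβ₂ into A → αA' and A' → β₁ | β₂
(α is the longest common prefix among the alternatives). Repeat until
no nonterminal has two alternatives with a common prefix.

Round 1: X has alternatives sharing prefix 'y'. Introduce X': X → y X'
  Add: X' → y
  Add: X' → X ,

No remaining common prefixes — done.

Resulting grammar:
X → y X'
X' → y
X' → X ,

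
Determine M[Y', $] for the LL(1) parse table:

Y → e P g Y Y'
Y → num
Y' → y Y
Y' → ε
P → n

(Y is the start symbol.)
Y' → ε

To find M[Y', $], we find productions for Y' where $ is in the predict set (PREDICT(N → α) = (FIRST(α) \ {ε}) ∪ (FOLLOW(N) if α ⇒* ε)).

Relevant sets:
  FOLLOW(Y') = { $, 'y' }

Y' → y Y: PREDICT = { 'y' }
Y' → ε: PREDICT = { $, 'y' }
  $ is in predict set, so this production goes in M[Y', $]

M[Y', $] = Y' → ε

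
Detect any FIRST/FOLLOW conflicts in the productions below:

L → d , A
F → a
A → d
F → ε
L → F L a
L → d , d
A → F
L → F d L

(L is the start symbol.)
Yes. F → a with FOLLOW(F) on { 'a' }

Nullable non-terminals: A, F.
FIRST sets used below: FIRST(F) = { 'a', ε }

A: nullable alternative(s) A → F; FOLLOW(A) = { $, 'a' }
  A → d: FIRST \ {ε} = { 'd' } — disjoint from FOLLOW(A)
  A → F: FIRST \ {ε} = { 'a' } — this is the only nullable alternative, skip

F: nullable alternative(s) F → ε; FOLLOW(F) = { $, 'a', 'd' }
  F → a: FIRST \ {ε} = { 'a' } — overlaps FOLLOW(F) on { 'a' }: CONFLICT
  F → ε: FIRST \ {ε} = { } — this is the only nullable alternative, skip

L has no nullable alternative, so no FIRST/FOLLOW check is needed there.

So the grammar has 1 FIRST/FOLLOW conflict (marked CONFLICT above).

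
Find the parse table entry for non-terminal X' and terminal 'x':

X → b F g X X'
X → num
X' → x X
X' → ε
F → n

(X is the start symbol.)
To find M[X', 'x'], we find productions for X' where 'x' is in the predict set (PREDICT(N → α) = (FIRST(α) \ {ε}) ∪ (FOLLOW(N) if α ⇒* ε)).

Relevant sets:
  FOLLOW(X') = { $, 'x' }

X' → x X: PREDICT = { 'x' }
  'x' is in predict set, so this production goes in M[X', 'x']
X' → ε: PREDICT = { $, 'x' }
  'x' is in predict set, so this production goes in M[X', 'x']

M[X', 'x'] = X' → x X, X' → ε  (a multiply-defined cell — the grammar is not LL(1))

Answer: X' → x X, X' → ε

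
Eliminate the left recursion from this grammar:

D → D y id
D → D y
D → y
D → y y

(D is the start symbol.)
D → y D'
D → y y D'
D' → y id D'
D' → y D'
D' → ε

D is directly left-recursive. The standard transformation for
  A → A α₁ | ... | A α_m | β₁ | ... | β_n
is
  A  → β₁ A' | ... | β_n A'
  A' → α₁ A' | ... | α_m A' | ε

D → y becomes D → y D'
D → y y becomes D → y y D'
D → D y id becomes D' → y id D'
D → D y becomes D' → y D'
Add D' → ε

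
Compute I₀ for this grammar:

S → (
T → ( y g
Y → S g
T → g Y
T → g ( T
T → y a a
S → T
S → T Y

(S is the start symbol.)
First, augment the grammar with S' → S
I₀ = CLOSURE({ [S' → . S] }):
  [S' → . S] has the dot before S: add [S → . (], [S → . T], [S → . T Y]
  [S → . T] has the dot before T: add [T → . ( y g], [T → . g Y], [T → . g ( T], [T → . y a a]
No further items can be added.

I₀ = { [S → . (], [S → . T Y], [S → . T], [S' → . S], [T → . ( y g], [T → . g ( T], [T → . g Y], [T → . y a a] }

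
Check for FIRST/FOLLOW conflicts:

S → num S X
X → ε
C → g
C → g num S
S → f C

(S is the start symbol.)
No FIRST/FOLLOW conflicts.

A FIRST/FOLLOW conflict occurs when a non-terminal N has a nullable alternative N → β (β ⇒* ε) and another alternative N → α with FIRST(α) ∩ FOLLOW(N) ≠ ∅: on such a lookahead the parser cannot decide between expanding α and letting N vanish via β.

Nullable non-terminals: X.
X has a nullable alternative but only one production, so nothing to check.

C, S have no nullable alternative, so no FIRST/FOLLOW check is needed there.

No FIRST/FOLLOW conflicts found.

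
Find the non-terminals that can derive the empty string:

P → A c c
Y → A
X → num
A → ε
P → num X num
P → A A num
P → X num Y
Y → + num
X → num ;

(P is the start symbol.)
{ 'A', 'Y' }

A non-terminal is nullable if it can derive ε (the empty string): either it has an ε-production, or it has a production whose right-hand side consists entirely of nullable non-terminals.

ε-productions: A → ε
So A is immediately nullable.
Y → A: every symbol on the right is nullable, so Y is nullable too.
No further non-terminal can be added: every production for the remaining non-terminals contains a terminal or a non-nullable non-terminal.
Nullable = { 'A', 'Y' }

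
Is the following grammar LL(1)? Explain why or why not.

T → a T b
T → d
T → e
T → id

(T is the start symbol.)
Yes, the grammar is LL(1).

For T:
  PREDICT(T → a T b) = { 'a' }
  PREDICT(T → d) = { 'd' }
  PREDICT(T → e) = { 'e' }
  PREDICT(T → id) = { 'id' }

All predict sets are disjoint. The grammar IS LL(1).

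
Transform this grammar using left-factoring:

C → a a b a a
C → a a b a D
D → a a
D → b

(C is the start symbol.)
Left-factoring transforms A → αβ₁ | αβ₂ into A → αA' and A' → β₁ | β₂
(α is the longest common prefix among the alternatives). Repeat until
no nonterminal has two alternatives with a common prefix.

Round 1: C has alternatives sharing prefix 'a a b a'. Introduce C': C → a a b a C'
  Add: C' → a
  Add: C' → D

No remaining common prefixes — done.

Resulting grammar:
C → a a b a C'
C' → a
C' → D
D → a a
D → b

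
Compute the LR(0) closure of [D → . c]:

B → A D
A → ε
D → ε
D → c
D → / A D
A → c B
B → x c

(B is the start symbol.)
Start with: [D → . c]
The dot precedes the terminal c, so nothing is added.

CLOSURE = { [D → . c] }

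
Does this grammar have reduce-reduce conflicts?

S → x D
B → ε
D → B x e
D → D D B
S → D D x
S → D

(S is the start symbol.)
A reduce-reduce conflict occurs when an LR(0) state has two complete items [A → α .] and [B → β .] — both call for a reduction, and with no lookahead the parser cannot choose between them.

Augment with S' → S and build the canonical LR(0) collection (I0 = CLOSURE({[S' → . S]}), then GOTO on every symbol after a dot until no new states appear). It has 12 states:
  I0: { [B → .], [D → . B x e], [D → . D D B], [S → . D D x], [S → . D], [S → . x D], [S' → . S] }  — shift, reduce
  I1: { [D → B . x e] }  — shift
  I2: { [B → .], [D → . B x e], [D → . D D B], [D → D . D B], [S → D . D x], [S → D .] }  — 2 reduces
  I3: { [S' → S .] }  — accept
  I4: { [B → .], [D → . B x e], [D → . D D B], [S → x . D] }  — reduce
  I5: { [B → .], [D → . B x e], [D → . D D B], [D → D . D B], [S → x D .] }  — 2 reduces
  I6: { [B → .], [D → . B x e], [D → . D D B], [D → D . D B], [D → D D . B] }  — reduce
  I7: { [D → B . x e], [D → D D B .] }  — shift, reduce
  I8: { [D → B x . e] }  — shift
  I9: { [D → B x e .] }  — reduce
  I10: { [B → .], [D → . B x e], [D → . D D B], [D → D . D B], [D → D D . B], [S → D D . x] }  — shift, reduce
  I11: { [S → D D x .] }  — reduce

I2 contains complete items [B → .], [S → D .] — reduce-reduce conflict.
I5 contains complete items [B → .], [S → x D .] — reduce-reduce conflict.

Answer: Yes — I2: [B → .] vs [S → D .]; I5: [B → .] vs [S → x D .]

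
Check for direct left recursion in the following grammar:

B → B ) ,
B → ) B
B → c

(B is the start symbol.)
Direct left recursion occurs when N → N α for some non-terminal N (the right-hand side begins with the left-hand side itself).

B → B ) ,: LEFT RECURSIVE (starts with B)
B → ) B: starts with ')'
B → c: starts with c

The grammar has direct left recursion on: B.

Answer: Yes, B is left-recursive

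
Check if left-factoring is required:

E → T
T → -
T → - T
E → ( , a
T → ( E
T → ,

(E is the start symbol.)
Yes, T has productions with common prefix '-'

Left-factoring is needed when two productions for the same non-terminal
share a common prefix on the right-hand side.

Productions for E:
  E → T
  E → ( , a
Productions for T:
  T → -
  T → - T
  T → ( E
  T → ,

Found common prefix '-' in productions for T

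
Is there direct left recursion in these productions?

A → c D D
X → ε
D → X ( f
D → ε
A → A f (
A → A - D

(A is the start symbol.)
Direct left recursion occurs when N → N α for some non-terminal N (the right-hand side begins with the left-hand side itself).

A → c D D: starts with c
X → ε: starts with ε
D → X ( f: starts with X
D → ε: starts with ε
A → A f (: LEFT RECURSIVE (starts with A)
A → A - D: LEFT RECURSIVE (starts with A)

The grammar has direct left recursion on: A.

Answer: Yes, A is left-recursive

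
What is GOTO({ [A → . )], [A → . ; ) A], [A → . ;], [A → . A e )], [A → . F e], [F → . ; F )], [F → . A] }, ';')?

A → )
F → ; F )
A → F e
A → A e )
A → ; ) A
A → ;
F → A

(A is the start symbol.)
GOTO(I, ';') = CLOSURE({ [A → αX.β] : [A → α.Xβ] ∈ I, X = ';' })

Items with dot before ';', with the dot advanced:
  [A → . ;] → [A → ; .]
  [A → . ; ) A] → [A → ; . ) A]
  [F → . ; F )] → [F → ; . F )]
Closure of the advanced items:
  [F → ; . F )] has the dot before F: add [F → . ; F )], [F → . A]
  [F → . A] has the dot before A: add [A → . )], [A → . F e], [A → . A e )], [A → . ; ) A], [A → . ;]

GOTO = { [A → . )], [A → . ; ) A], [A → . ;], [A → . A e )], [A → . F e], [A → ; . ) A], [A → ; .], [F → . ; F )], [F → . A], [F → ; . F )] }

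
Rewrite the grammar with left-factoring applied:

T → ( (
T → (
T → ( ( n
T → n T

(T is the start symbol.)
T → ( T'
T' → ( T''
T'' → ε
T'' → n
T' → ε
T → n T

Left-factoring transforms A → αβ₁ | αβ₂ into A → αA' and A' → β₁ | β₂
(α is the longest common prefix among the alternatives). Repeat until
no nonterminal has two alternatives with a common prefix.

Round 1: T has alternatives sharing prefix '('. Introduce T': T → ( T'
  Add: T' → (
  Add: T' → ε
  Add: T' → ( n

Round 2: T' has alternatives sharing prefix '('. Introduce T'': T' → ( T''
  Add: T'' → ε
  Add: T'' → n

No remaining common prefixes — done.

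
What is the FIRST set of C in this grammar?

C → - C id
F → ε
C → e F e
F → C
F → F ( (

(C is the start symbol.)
{ '-', 'e' }

To compute FIRST(C), examine every production with C on the left-hand side, reading each right-hand side left to right until a non-nullable symbol is reached.

From C → - C id:
  - '-' is a terminal: add '-' and stop
From C → e F e:
  - e is a terminal: add 'e' and stop

Collecting: FIRST(C) = { '-', 'e' }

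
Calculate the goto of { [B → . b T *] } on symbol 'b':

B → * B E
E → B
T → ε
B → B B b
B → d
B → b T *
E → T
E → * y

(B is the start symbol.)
GOTO(I, 'b') = CLOSURE({ [A → αX.β] : [A → α.Xβ] ∈ I, X = 'b' })

Items with dot before 'b', with the dot advanced:
  [B → . b T *] → [B → b . T *]
Closure of the advanced items:
  [B → b . T *] has the dot before T: add [T → .]

GOTO = { [B → b . T *], [T → .] }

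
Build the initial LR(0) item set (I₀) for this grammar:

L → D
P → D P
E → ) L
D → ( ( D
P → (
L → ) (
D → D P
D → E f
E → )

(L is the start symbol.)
{ [D → . ( ( D], [D → . D P], [D → . E f], [E → . ) L], [E → . )], [L → . ) (], [L → . D], [L' → . L] }

First, augment the grammar with L' → L
I₀ = CLOSURE({ [L' → . L] }):
  [L' → . L] has the dot before L: add [L → . D], [L → . ) (]
  [L → . D] has the dot before D: add [D → . ( ( D], [D → . D P], [D → . E f]
  [D → . E f] has the dot before E: add [E → . ) L], [E → . )]
No further items can be added.

I₀ = { [D → . ( ( D], [D → . D P], [D → . E f], [E → . ) L], [E → . )], [L → . ) (], [L → . D], [L' → . L] }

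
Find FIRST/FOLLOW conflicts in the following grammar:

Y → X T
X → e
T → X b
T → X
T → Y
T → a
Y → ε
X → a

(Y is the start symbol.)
No FIRST/FOLLOW conflicts.

A FIRST/FOLLOW conflict occurs when a non-terminal N has a nullable alternative N → β (β ⇒* ε) and another alternative N → α with FIRST(α) ∩ FOLLOW(N) ≠ ∅: on such a lookahead the parser cannot decide between expanding α and letting N vanish via β.

Nullable non-terminals: T, Y.
FIRST sets used below: FIRST(X) = { 'a', 'e' }, FIRST(Y) = { 'a', 'e', ε }

T: nullable alternative(s) T → Y; FOLLOW(T) = { $ }
  T → X b: FIRST \ {ε} = { 'a', 'e' } — disjoint from FOLLOW(T)
  T → X: FIRST \ {ε} = { 'a', 'e' } — disjoint from FOLLOW(T)
  T → Y: FIRST \ {ε} = { 'a', 'e' } — this is the only nullable alternative, skip
  T → a: FIRST \ {ε} = { 'a' } — disjoint from FOLLOW(T)

Y: nullable alternative(s) Y → ε; FOLLOW(Y) = { $ }
  Y → X T: FIRST \ {ε} = { 'a', 'e' } — disjoint from FOLLOW(Y)
  Y → ε: FIRST \ {ε} = { } — this is the only nullable alternative, skip

X has no nullable alternative, so no FIRST/FOLLOW check is needed there.

No FIRST/FOLLOW conflicts found.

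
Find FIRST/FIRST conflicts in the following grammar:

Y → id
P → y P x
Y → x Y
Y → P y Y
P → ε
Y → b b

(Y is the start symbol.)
A FIRST/FIRST conflict occurs when two productions N → α and N → β for the same non-terminal have FIRST(α) ∩ FIRST(β) ≠ ∅ (with ε ∈ FIRST of a nullable right-hand side, so two nullable alternatives also conflict).

FIRST sets of the non-terminals at (or reachable through a nullable prefix from) the front of some alternative:
  FIRST(P) = { 'y', ε }

Productions for Y:
  Y → id: FIRST = { 'id' }
  Y → x Y: FIRST = { 'x' }
  Y → P y Y: FIRST = { 'y' }
  Y → b b: FIRST = { 'b' }
Productions for P:
  P → y P x: FIRST = { 'y' }
  P → ε: FIRST = { ε }

All alternatives of each non-terminal have pairwise disjoint FIRST sets.

Answer: No FIRST/FIRST conflicts.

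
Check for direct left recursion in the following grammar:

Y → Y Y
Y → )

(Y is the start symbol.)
Yes, Y is left-recursive

Direct left recursion occurs when N → N α for some non-terminal N (the right-hand side begins with the left-hand side itself).

Y → Y Y: LEFT RECURSIVE (starts with Y)
Y → ): starts with ')'

The grammar has direct left recursion on: Y.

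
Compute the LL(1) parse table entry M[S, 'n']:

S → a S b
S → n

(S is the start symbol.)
To find M[S, 'n'], we find productions for S where 'n' is in the predict set (PREDICT(N → α) = (FIRST(α) \ {ε}) ∪ (FOLLOW(N) if α ⇒* ε)).

S → a S b: PREDICT = { 'a' }
S → n: PREDICT = { 'n' }
  'n' is in predict set, so this production goes in M[S, 'n']

M[S, 'n'] = S → n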